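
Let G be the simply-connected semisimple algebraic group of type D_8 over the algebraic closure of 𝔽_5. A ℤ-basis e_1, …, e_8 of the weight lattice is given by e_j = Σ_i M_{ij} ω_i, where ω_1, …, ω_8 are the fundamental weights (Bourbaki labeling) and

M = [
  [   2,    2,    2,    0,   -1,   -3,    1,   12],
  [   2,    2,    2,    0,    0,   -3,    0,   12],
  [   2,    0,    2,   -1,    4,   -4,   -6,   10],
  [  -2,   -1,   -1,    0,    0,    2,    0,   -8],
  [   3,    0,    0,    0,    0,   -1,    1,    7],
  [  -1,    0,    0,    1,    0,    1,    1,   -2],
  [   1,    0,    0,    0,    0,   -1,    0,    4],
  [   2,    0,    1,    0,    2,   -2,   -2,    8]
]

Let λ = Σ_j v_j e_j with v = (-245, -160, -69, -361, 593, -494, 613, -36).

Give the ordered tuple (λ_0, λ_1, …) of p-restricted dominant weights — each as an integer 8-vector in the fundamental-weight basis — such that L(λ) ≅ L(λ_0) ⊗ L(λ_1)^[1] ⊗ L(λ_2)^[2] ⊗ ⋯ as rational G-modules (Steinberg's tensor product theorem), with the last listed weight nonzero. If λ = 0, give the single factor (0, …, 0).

((2, 2, 3, 4, 0, 0, 0, 1), (4, 0, 3, 3, 4, 0, 1, 0), (4, 4, 1, 0, 4, 3, 4, 4))

Change of basis e → ω: c = M·v where v = (-245, -160, -69, -361, 593, -494, 613, -36):
  c_1 = (2)·(-245) + (2)·(-160) + (2)·(-69) + (0)·(-361) + (-1)·(593) + (-3)·(-494) + (1)·(613) + (12)·(-36) = 122
  c_2 = (2)·(-245) + (2)·(-160) + (2)·(-69) + (0)·(-361) + (0)·(593) + (-3)·(-494) + (0)·(613) + (12)·(-36) = 102
  c_3 = (2)·(-245) + (0)·(-160) + (2)·(-69) + (-1)·(-361) + (4)·(593) + (-4)·(-494) + (-6)·(613) + (10)·(-36) = 43
  c_4 = (-2)·(-245) + (-1)·(-160) + (-1)·(-69) + (0)·(-361) + (0)·(593) + (2)·(-494) + (0)·(613) + (-8)·(-36) = 19
  c_5 = (3)·(-245) + (0)·(-160) + (0)·(-69) + (0)·(-361) + (0)·(593) + (-1)·(-494) + (1)·(613) + (7)·(-36) = 120
  c_6 = (-1)·(-245) + (0)·(-160) + (0)·(-69) + (1)·(-361) + (0)·(593) + (1)·(-494) + (1)·(613) + (-2)·(-36) = 75
  c_7 = (1)·(-245) + (0)·(-160) + (0)·(-69) + (0)·(-361) + (0)·(593) + (-1)·(-494) + (0)·(613) + (4)·(-36) = 105
  c_8 = (2)·(-245) + (0)·(-160) + (1)·(-69) + (0)·(-361) + (2)·(593) + (-2)·(-494) + (-2)·(613) + (8)·(-36) = 101
Expand coordinatewise in base 5:
  c_1 = 122 = 2·5^0 + 4·5^1 + 4·5^2
  c_2 = 102 = 2·5^0 + 0·5^1 + 4·5^2
  c_3 = 43 = 3·5^0 + 3·5^1 + 1·5^2
  c_4 = 19 = 4·5^0 + 3·5^1
  c_5 = 120 = 0·5^0 + 4·5^1 + 4·5^2
  c_6 = 75 = 0·5^0 + 0·5^1 + 3·5^2
  c_7 = 105 = 0·5^0 + 1·5^1 + 4·5^2
  c_8 = 101 = 1·5^0 + 0·5^1 + 4·5^2
λ_0 = (2, 2, 3, 4, 0, 0, 0, 1)
λ_1 = (4, 0, 3, 3, 4, 0, 1, 0)
λ_2 = (4, 4, 1, 0, 4, 3, 4, 4)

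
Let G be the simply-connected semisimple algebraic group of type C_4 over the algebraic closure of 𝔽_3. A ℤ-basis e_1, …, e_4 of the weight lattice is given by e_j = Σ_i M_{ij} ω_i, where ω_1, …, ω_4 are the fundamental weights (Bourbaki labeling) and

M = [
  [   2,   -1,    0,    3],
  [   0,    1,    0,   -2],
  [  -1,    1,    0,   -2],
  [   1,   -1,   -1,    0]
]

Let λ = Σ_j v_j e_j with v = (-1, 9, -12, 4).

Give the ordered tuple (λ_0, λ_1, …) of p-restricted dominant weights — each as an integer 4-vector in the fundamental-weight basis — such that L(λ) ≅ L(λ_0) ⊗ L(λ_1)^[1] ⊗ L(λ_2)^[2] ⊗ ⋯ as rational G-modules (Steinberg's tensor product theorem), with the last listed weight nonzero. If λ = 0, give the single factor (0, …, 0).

ω-coordinates c = M·v, v = (-1, 9, -12, 4):
  c_1 = (2)·(-1) + (-1)·(9) + (0)·(-12) + 3·4 = 1
  c_2 = (0)·(-1) + 1·9 + (0)·(-12) + (-2)·(4) = 1
  c_3 = (-1)·(-1) + 1·9 + (0)·(-12) + (-2)·(4) = 2
  c_4 = (1)·(-1) + (-1)·(9) + (-1)·(-12) + 0·4 = 2
p = 3; digits c_i = Σ_j d_{ij}·3^j, 0 ≤ d_{ij} < 3:
  c_1 = 1 = 1·3^0
  c_2 = 1 = 1·3^0
  c_3 = 2 = 2·3^0
  c_4 = 2 = 2·3^0
λ_0 = (1, 1, 2, 2)

((1, 1, 2, 2),)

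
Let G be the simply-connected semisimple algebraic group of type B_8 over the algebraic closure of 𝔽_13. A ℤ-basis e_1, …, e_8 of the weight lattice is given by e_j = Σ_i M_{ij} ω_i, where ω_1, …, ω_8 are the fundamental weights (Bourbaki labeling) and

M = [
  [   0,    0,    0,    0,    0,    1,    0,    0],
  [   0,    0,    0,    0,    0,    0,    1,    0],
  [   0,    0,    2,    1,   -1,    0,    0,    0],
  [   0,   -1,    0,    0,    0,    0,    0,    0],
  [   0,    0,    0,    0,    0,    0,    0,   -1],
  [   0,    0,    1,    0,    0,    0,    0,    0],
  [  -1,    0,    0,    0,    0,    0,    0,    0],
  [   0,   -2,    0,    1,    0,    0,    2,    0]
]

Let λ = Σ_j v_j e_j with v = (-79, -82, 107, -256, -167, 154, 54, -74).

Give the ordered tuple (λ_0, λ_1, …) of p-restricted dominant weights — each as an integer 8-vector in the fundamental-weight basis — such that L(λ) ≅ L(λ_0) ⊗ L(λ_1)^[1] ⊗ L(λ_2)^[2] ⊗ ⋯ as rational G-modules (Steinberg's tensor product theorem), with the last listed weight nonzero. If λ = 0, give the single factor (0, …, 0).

Change of basis e → ω: c = M·v where v = (-79, -82, 107, -256, -167, 154, 54, -74):
  c_1 = (0)·(-79) + (0)·(-82) + (0)·(107) + (0)·(-256) + (0)·(-167) + (1)·(154) + (0)·(54) + (0)·(-74) = 154
  c_2 = (0)·(-79) + (0)·(-82) + (0)·(107) + (0)·(-256) + (0)·(-167) + (0)·(154) + (1)·(54) + (0)·(-74) = 54
  c_3 = (0)·(-79) + (0)·(-82) + (2)·(107) + (1)·(-256) + (-1)·(-167) + (0)·(154) + (0)·(54) + (0)·(-74) = 125
  c_4 = (0)·(-79) + (-1)·(-82) + (0)·(107) + (0)·(-256) + (0)·(-167) + (0)·(154) + (0)·(54) + (0)·(-74) = 82
  c_5 = (0)·(-79) + (0)·(-82) + (0)·(107) + (0)·(-256) + (0)·(-167) + (0)·(154) + (0)·(54) + (-1)·(-74) = 74
  c_6 = (0)·(-79) + (0)·(-82) + (1)·(107) + (0)·(-256) + (0)·(-167) + (0)·(154) + (0)·(54) + (0)·(-74) = 107
  c_7 = (-1)·(-79) + (0)·(-82) + (0)·(107) + (0)·(-256) + (0)·(-167) + (0)·(154) + (0)·(54) + (0)·(-74) = 79
  c_8 = (0)·(-79) + (-2)·(-82) + (0)·(107) + (1)·(-256) + (0)·(-167) + (0)·(154) + (2)·(54) + (0)·(-74) = 16
Writing each c_i in base p = 13:
  c_1 = 154 = 11·13^0 + 11·13^1
  c_2 = 54 = 2·13^0 + 4·13^1
  c_3 = 125 = 8·13^0 + 9·13^1
  c_4 = 82 = 4·13^0 + 6·13^1
  c_5 = 74 = 9·13^0 + 5·13^1
  c_6 = 107 = 3·13^0 + 8·13^1
  c_7 = 79 = 1·13^0 + 6·13^1
  c_8 = 16 = 3·13^0 + 1·13^1
p-restricted factor λ_0 = (11, 2, 8, 4, 9, 3, 1, 3)
p-restricted factor λ_1 = (11, 4, 9, 6, 5, 8, 6, 1)

((11, 2, 8, 4, 9, 3, 1, 3), (11, 4, 9, 6, 5, 8, 6, 1))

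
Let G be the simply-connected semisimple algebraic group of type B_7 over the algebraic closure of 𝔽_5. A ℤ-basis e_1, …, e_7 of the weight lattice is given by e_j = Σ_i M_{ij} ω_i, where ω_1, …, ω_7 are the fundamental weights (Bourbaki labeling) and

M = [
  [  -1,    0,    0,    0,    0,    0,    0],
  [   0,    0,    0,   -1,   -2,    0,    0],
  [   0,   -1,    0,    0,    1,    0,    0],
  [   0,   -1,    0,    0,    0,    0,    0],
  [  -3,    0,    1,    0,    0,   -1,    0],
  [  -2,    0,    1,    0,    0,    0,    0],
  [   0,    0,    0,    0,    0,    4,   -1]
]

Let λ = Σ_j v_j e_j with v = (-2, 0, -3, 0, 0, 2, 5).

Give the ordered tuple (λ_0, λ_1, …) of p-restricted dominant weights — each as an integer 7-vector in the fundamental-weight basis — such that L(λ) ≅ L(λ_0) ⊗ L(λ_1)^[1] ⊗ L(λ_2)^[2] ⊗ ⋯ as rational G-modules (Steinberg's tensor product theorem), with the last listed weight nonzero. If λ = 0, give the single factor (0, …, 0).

((2, 0, 0, 0, 1, 1, 3),)

ω-coordinates c = M·v, v = (-2, 0, -3, 0, 0, 2, 5):
  c_1 = -1*-2 + 0*0 + 0*-3 + 0*0 + 0*0 + 0*2 + 0*5 = 2
  c_2 = 0*-2 + 0*0 + 0*-3 + -1*0 + -2*0 + 0*2 + 0*5 = 0
  c_3 = 0*-2 + -1*0 + 0*-3 + 0*0 + 1*0 + 0*2 + 0*5 = 0
  c_4 = 0*-2 + -1*0 + 0*-3 + 0*0 + 0*0 + 0*2 + 0*5 = 0
  c_5 = -3*-2 + 0*0 + 1*-3 + 0*0 + 0*0 + -1*2 + 0*5 = 1
  c_6 = -2*-2 + 0*0 + 1*-3 + 0*0 + 0*0 + 0*2 + 0*5 = 1
  c_7 = 0*-2 + 0*0 + 0*-3 + 0*0 + 0*0 + 4*2 + -1*5 = 3
Expand coordinatewise in base 5:
  c_1 = 2 = 2·5^0
  c_2 = 0
  c_3 = 0
  c_4 = 0
  c_5 = 1 = 1·5^0
  c_6 = 1 = 1·5^0
  c_7 = 3 = 3·5^0
λ_0 = (2, 0, 0, 0, 1, 1, 3)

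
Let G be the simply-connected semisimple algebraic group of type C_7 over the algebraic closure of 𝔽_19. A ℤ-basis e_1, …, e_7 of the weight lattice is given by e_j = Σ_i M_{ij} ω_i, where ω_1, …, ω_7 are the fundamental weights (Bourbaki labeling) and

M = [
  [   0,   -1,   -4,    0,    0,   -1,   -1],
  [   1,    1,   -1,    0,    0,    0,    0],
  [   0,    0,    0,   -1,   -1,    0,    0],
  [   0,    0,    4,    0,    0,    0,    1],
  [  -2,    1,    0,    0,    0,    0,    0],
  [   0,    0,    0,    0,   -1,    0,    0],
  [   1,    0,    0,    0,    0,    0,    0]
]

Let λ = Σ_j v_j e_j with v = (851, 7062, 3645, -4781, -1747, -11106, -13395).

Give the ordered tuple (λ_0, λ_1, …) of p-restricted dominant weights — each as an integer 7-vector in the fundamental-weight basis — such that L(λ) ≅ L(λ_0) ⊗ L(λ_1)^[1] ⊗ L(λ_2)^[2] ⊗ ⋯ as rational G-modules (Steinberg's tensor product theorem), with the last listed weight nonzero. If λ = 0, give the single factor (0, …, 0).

Change of basis e → ω: c = M·v where v = (851, 7062, 3645, -4781, -1747, -11106, -13395):
  c_1 = (0)·(851) + (-1)·(7062) + (-4)·(3645) + (0)·(-4781) + (0)·(-1747) + (-1)·(-11106) + (-1)·(-13395) = 2859
  c_2 = (1)·(851) + (1)·(7062) + (-1)·(3645) + (0)·(-4781) + (0)·(-1747) + (0)·(-11106) + (0)·(-13395) = 4268
  c_3 = (0)·(851) + (0)·(7062) + (0)·(3645) + (-1)·(-4781) + (-1)·(-1747) + (0)·(-11106) + (0)·(-13395) = 6528
  c_4 = (0)·(851) + (0)·(7062) + (4)·(3645) + (0)·(-4781) + (0)·(-1747) + (0)·(-11106) + (1)·(-13395) = 1185
  c_5 = (-2)·(851) + (1)·(7062) + (0)·(3645) + (0)·(-4781) + (0)·(-1747) + (0)·(-11106) + (0)·(-13395) = 5360
  c_6 = (0)·(851) + (0)·(7062) + (0)·(3645) + (0)·(-4781) + (-1)·(-1747) + (0)·(-11106) + (0)·(-13395) = 1747
  c_7 = (1)·(851) + (0)·(7062) + (0)·(3645) + (0)·(-4781) + (0)·(-1747) + (0)·(-11106) + (0)·(-13395) = 851
Base-19 expansion of each c_i:
  c_1 = 2859 = 9·19^0 + 17·19^1 + 7·19^2
  c_2 = 4268 = 12·19^0 + 15·19^1 + 11·19^2
  c_3 = 6528 = 11·19^0 + 1·19^1 + 18·19^2
  c_4 = 1185 = 7·19^0 + 5·19^1 + 3·19^2
  c_5 = 5360 = 2·19^0 + 16·19^1 + 14·19^2
  c_6 = 1747 = 18·19^0 + 15·19^1 + 4·19^2
  c_7 = 851 = 15·19^0 + 6·19^1 + 2·19^2
Factor λ_0 = (9, 12, 11, 7, 2, 18, 15)
Factor λ_1 = (17, 15, 1, 5, 16, 15, 6)
Factor λ_2 = (7, 11, 18, 3, 14, 4, 2)

((9, 12, 11, 7, 2, 18, 15), (17, 15, 1, 5, 16, 15, 6), (7, 11, 18, 3, 14, 4, 2))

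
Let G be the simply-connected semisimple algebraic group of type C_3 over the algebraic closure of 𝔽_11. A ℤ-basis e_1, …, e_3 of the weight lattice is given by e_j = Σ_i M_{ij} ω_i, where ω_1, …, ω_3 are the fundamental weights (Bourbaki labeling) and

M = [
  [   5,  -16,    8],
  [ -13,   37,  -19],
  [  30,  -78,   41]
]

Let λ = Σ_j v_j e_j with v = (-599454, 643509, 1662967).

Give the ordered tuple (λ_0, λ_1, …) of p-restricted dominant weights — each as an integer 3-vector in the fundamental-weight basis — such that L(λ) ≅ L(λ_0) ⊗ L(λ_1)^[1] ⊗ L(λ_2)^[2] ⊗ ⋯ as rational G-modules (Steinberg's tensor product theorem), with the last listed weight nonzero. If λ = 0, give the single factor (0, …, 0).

Change of basis e → ω: c = M·v where v = (-599454, 643509, 1662967):
  c_1 = (5)·(-599454) + (-16)·(643509) + 8·1662967 = 10322
  c_2 = (-13)·(-599454) + 37·643509 + (-19)·(1662967) = 6362
  c_3 = (30)·(-599454) + (-78)·(643509) + 41·1662967 = 4325
Writing each c_i in base p = 11:
  c_1 = 10322 = 4·11^0 + 3·11^1 + 8·11^2 + 7·11^3
  c_2 = 6362 = 4·11^0 + 6·11^1 + 8·11^2 + 4·11^3
  c_3 = 4325 = 2·11^0 + 8·11^1 + 2·11^2 + 3·11^3
λ_0 = (4, 4, 2)
λ_1 = (3, 6, 8)
λ_2 = (8, 8, 2)
λ_3 = (7, 4, 3)

((4, 4, 2), (3, 6, 8), (8, 8, 2), (7, 4, 3))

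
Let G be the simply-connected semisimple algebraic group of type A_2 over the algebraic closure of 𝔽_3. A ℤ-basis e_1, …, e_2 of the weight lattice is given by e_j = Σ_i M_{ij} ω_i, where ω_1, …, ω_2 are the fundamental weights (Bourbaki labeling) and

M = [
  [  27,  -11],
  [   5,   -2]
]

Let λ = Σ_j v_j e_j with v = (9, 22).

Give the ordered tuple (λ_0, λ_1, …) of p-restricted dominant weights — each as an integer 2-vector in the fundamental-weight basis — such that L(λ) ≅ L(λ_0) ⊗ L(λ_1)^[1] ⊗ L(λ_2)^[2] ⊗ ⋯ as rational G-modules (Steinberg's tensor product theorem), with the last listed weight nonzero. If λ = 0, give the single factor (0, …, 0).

In the fundamental-weight basis, λ has coordinates c = M·v (v = (9, 22)):
  c_1 = 27*9 + -11*22 = 1
  c_2 = 5*9 + -2*22 = 1
Writing each c_i in base p = 3:
  c_1 = 1 = 1·3^0
  c_2 = 1 = 1·3^0
λ_0 = (1, 1)

((1, 1),)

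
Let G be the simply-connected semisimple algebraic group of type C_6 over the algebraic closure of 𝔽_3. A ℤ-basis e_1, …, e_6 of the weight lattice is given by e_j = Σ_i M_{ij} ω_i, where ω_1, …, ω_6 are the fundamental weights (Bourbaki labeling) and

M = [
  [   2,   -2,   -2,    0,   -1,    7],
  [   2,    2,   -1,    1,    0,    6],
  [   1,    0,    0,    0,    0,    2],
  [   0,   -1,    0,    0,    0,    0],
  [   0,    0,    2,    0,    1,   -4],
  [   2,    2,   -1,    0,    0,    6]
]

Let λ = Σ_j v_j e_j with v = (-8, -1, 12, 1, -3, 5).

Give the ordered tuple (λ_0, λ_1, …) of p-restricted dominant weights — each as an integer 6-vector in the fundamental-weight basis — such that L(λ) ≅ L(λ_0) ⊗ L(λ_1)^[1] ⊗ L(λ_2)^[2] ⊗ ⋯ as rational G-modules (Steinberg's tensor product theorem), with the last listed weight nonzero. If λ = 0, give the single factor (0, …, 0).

In the fundamental-weight basis, λ has coordinates c = M·v (v = (-8, -1, 12, 1, -3, 5)):
  c_1 = (2)·(-8) + (-2)·(-1) + (-2)·(12) + (0)·(1) + (-1)·(-3) + (7)·(5) = 0
  c_2 = (2)·(-8) + (2)·(-1) + (-1)·(12) + (1)·(1) + (0)·(-3) + (6)·(5) = 1
  c_3 = (1)·(-8) + (0)·(-1) + (0)·(12) + (0)·(1) + (0)·(-3) + (2)·(5) = 2
  c_4 = (0)·(-8) + (-1)·(-1) + (0)·(12) + (0)·(1) + (0)·(-3) + (0)·(5) = 1
  c_5 = (0)·(-8) + (0)·(-1) + (2)·(12) + (0)·(1) + (1)·(-3) + (-4)·(5) = 1
  c_6 = (2)·(-8) + (2)·(-1) + (-1)·(12) + (0)·(1) + (0)·(-3) + (6)·(5) = 0
p = 3; digits c_i = Σ_j d_{ij}·3^j, 0 ≤ d_{ij} < 3:
  c_1 = 0
  c_2 = 1 = 1·3^0
  c_3 = 2 = 2·3^0
  c_4 = 1 = 1·3^0
  c_5 = 1 = 1·3^0
  c_6 = 0
λ_0 = (0, 1, 2, 1, 1, 0)

((0, 1, 2, 1, 1, 0),)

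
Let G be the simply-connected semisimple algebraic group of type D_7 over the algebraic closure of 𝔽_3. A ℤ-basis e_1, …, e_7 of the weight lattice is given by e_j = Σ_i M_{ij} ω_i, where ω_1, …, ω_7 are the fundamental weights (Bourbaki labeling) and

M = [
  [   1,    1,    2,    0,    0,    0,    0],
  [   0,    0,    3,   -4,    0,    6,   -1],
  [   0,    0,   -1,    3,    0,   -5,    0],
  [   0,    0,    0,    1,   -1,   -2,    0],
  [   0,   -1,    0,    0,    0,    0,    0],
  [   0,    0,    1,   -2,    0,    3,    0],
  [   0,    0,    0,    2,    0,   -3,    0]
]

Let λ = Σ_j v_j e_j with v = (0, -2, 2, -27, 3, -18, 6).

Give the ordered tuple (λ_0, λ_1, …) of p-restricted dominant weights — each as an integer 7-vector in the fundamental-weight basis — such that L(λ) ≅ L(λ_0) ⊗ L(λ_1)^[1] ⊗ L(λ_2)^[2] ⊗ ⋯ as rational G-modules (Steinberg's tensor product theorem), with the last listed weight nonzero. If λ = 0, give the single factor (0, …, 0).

In the fundamental-weight basis, λ has coordinates c = M·v (v = (0, -2, 2, -27, 3, -18, 6)):
  c_1 = 1*0 + 1*-2 + 2*2 + 0*-27 + 0*3 + 0*-18 + 0*6 = 2
  c_2 = 0*0 + 0*-2 + 3*2 + -4*-27 + 0*3 + 6*-18 + -1*6 = 0
  c_3 = 0*0 + 0*-2 + -1*2 + 3*-27 + 0*3 + -5*-18 + 0*6 = 7
  c_4 = 0*0 + 0*-2 + 0*2 + 1*-27 + -1*3 + -2*-18 + 0*6 = 6
  c_5 = 0*0 + -1*-2 + 0*2 + 0*-27 + 0*3 + 0*-18 + 0*6 = 2
  c_6 = 0*0 + 0*-2 + 1*2 + -2*-27 + 0*3 + 3*-18 + 0*6 = 2
  c_7 = 0*0 + 0*-2 + 0*2 + 2*-27 + 0*3 + -3*-18 + 0*6 = 0
p = 3; digits c_i = Σ_j d_{ij}·3^j, 0 ≤ d_{ij} < 3:
  c_1 = 2 = 2·3^0
  c_2 = 0
  c_3 = 7 = 1·3^0 + 2·3^1
  c_4 = 6 = 0·3^0 + 2·3^1
  c_5 = 2 = 2·3^0
  c_6 = 2 = 2·3^0
  c_7 = 0
p-restricted factor λ_0 = (2, 0, 1, 0, 2, 2, 0)
p-restricted factor λ_1 = (0, 0, 2, 2, 0, 0, 0)

((2, 0, 1, 0, 2, 2, 0), (0, 0, 2, 2, 0, 0, 0))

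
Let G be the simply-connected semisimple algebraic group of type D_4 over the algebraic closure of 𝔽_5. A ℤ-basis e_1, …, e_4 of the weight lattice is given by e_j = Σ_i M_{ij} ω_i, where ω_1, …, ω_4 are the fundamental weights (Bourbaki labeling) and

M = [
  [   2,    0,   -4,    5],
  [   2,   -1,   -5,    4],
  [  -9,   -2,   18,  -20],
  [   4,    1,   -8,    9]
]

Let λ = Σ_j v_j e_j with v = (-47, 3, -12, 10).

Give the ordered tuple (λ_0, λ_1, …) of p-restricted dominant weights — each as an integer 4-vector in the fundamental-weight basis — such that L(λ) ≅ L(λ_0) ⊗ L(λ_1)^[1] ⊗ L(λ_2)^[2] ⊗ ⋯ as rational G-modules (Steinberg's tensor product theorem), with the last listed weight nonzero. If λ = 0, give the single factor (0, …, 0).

Converting to the ω-basis (c_i = row i of M dotted with v = (-47, 3, -12, 10)):
  c_1 = (2)·(-47) + 0·3 + (-4)·(-12) + 5·10 = 4
  c_2 = (2)·(-47) + (-1)·(3) + (-5)·(-12) + 4·10 = 3
  c_3 = (-9)·(-47) + (-2)·(3) + (18)·(-12) + (-20)·(10) = 1
  c_4 = (4)·(-47) + 1·3 + (-8)·(-12) + 9·10 = 1
p = 5; digits c_i = Σ_j d_{ij}·5^j, 0 ≤ d_{ij} < 5:
  c_1 = 4 = 4·5^0
  c_2 = 3 = 3·5^0
  c_3 = 1 = 1·5^0
  c_4 = 1 = 1·5^0
λ_0 = (4, 3, 1, 1)

((4, 3, 1, 1),)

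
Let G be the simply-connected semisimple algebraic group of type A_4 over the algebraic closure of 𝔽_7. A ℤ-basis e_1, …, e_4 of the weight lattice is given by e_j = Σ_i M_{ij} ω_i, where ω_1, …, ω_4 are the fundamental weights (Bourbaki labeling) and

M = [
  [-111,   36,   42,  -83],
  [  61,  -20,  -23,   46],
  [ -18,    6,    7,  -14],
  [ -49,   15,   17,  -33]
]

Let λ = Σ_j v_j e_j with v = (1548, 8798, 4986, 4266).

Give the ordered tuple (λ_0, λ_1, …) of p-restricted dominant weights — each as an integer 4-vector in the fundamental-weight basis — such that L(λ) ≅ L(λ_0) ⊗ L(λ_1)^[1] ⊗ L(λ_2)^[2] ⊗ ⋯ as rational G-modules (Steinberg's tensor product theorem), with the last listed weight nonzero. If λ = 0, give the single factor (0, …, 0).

((3, 5, 4, 4), (5, 3, 0, 0), (4, 0, 2, 2))

Change of basis e → ω: c = M·v where v = (1548, 8798, 4986, 4266):
  c_1 = -111*1548 + 36*8798 + 42*4986 + -83*4266 = 234
  c_2 = 61*1548 + -20*8798 + -23*4986 + 46*4266 = 26
  c_3 = -18*1548 + 6*8798 + 7*4986 + -14*4266 = 102
  c_4 = -49*1548 + 15*8798 + 17*4986 + -33*4266 = 102
Expand coordinatewise in base 7:
  c_1 = 234 = 3·7^0 + 5·7^1 + 4·7^2
  c_2 = 26 = 5·7^0 + 3·7^1
  c_3 = 102 = 4·7^0 + 0·7^1 + 2·7^2
  c_4 = 102 = 4·7^0 + 0·7^1 + 2·7^2
Factor λ_0 = (3, 5, 4, 4)
Factor λ_1 = (5, 3, 0, 0)
Factor λ_2 = (4, 0, 2, 2)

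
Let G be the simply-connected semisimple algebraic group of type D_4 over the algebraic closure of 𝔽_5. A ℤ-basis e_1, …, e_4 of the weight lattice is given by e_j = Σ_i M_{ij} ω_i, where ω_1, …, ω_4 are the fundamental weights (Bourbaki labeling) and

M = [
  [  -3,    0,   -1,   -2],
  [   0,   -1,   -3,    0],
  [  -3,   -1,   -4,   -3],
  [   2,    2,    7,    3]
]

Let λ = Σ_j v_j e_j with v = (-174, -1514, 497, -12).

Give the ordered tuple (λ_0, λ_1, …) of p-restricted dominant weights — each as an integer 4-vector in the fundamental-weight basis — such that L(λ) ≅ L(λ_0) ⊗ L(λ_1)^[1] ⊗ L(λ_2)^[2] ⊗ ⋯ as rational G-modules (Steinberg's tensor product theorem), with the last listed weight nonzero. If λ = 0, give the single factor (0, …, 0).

((4, 3, 4, 2), (4, 4, 1, 3), (1, 0, 3, 2))

Converting to the ω-basis (c_i = row i of M dotted with v = (-174, -1514, 497, -12)):
  c_1 = (-3)·(-174) + (0)·(-1514) + (-1)·(497) + (-2)·(-12) = 49
  c_2 = (0)·(-174) + (-1)·(-1514) + (-3)·(497) + (0)·(-12) = 23
  c_3 = (-3)·(-174) + (-1)·(-1514) + (-4)·(497) + (-3)·(-12) = 84
  c_4 = (2)·(-174) + (2)·(-1514) + 7·497 + (3)·(-12) = 67
Expand coordinatewise in base 5:
  c_1 = 49 = 4·5^0 + 4·5^1 + 1·5^2
  c_2 = 23 = 3·5^0 + 4·5^1
  c_3 = 84 = 4·5^0 + 1·5^1 + 3·5^2
  c_4 = 67 = 2·5^0 + 3·5^1 + 2·5^2
Factor λ_0 = (4, 3, 4, 2)
Factor λ_1 = (4, 4, 1, 3)
Factor λ_2 = (1, 0, 3, 2)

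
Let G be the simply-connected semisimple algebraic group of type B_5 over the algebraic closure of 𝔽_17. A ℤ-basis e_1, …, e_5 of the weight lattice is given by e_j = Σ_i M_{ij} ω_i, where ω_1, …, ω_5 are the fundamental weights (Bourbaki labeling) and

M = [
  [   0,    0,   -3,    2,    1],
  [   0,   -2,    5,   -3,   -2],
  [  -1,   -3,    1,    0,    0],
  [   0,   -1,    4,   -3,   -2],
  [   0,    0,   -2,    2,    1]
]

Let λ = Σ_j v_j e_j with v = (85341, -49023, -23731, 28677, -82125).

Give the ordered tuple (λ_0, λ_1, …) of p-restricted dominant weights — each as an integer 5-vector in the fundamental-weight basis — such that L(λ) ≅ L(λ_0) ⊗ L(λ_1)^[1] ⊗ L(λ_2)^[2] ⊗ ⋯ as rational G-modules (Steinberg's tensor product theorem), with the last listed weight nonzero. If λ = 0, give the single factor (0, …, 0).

Change of basis e → ω: c = M·v where v = (85341, -49023, -23731, 28677, -82125):
  c_1 = (0)·(85341) + (0)·(-49023) + (-3)·(-23731) + (2)·(28677) + (1)·(-82125) = 46422
  c_2 = (0)·(85341) + (-2)·(-49023) + (5)·(-23731) + (-3)·(28677) + (-2)·(-82125) = 57610
  c_3 = (-1)·(85341) + (-3)·(-49023) + (1)·(-23731) + (0)·(28677) + (0)·(-82125) = 37997
  c_4 = (0)·(85341) + (-1)·(-49023) + (4)·(-23731) + (-3)·(28677) + (-2)·(-82125) = 32318
  c_5 = (0)·(85341) + (0)·(-49023) + (-2)·(-23731) + (2)·(28677) + (1)·(-82125) = 22691
p = 17; digits c_i = Σ_j d_{ij}·17^j, 0 ≤ d_{ij} < 17:
  c_1 = 46422 = 12·17^0 + 10·17^1 + 7·17^2 + 9·17^3
  c_2 = 57610 = 14·17^0 + 5·17^1 + 12·17^2 + 11·17^3
  c_3 = 37997 = 2·17^0 + 8·17^1 + 12·17^2 + 7·17^3
  c_4 = 32318 = 1·17^0 + 14·17^1 + 9·17^2 + 6·17^3
  c_5 = 22691 = 13·17^0 + 8·17^1 + 10·17^2 + 4·17^3
p-restricted factor λ_0 = (12, 14, 2, 1, 13)
p-restricted factor λ_1 = (10, 5, 8, 14, 8)
p-restricted factor λ_2 = (7, 12, 12, 9, 10)
p-restricted factor λ_3 = (9, 11, 7, 6, 4)

((12, 14, 2, 1, 13), (10, 5, 8, 14, 8), (7, 12, 12, 9, 10), (9, 11, 7, 6, 4))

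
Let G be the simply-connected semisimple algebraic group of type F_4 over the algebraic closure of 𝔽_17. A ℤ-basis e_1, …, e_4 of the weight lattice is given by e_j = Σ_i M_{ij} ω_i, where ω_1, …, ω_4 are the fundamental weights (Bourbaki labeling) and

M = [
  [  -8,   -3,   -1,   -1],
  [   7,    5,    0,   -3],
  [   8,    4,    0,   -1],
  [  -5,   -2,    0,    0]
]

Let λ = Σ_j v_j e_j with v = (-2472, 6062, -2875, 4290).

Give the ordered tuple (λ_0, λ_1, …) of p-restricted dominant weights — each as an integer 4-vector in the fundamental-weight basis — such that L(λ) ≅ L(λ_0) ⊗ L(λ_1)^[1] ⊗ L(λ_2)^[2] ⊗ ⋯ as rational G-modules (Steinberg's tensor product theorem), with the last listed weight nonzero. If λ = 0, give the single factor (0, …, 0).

((5, 0, 12, 15), (10, 8, 10, 13))

Change of basis e → ω: c = M·v where v = (-2472, 6062, -2875, 4290):
  c_1 = (-8)·(-2472) + (-3)·(6062) + (-1)·(-2875) + (-1)·(4290) = 175
  c_2 = (7)·(-2472) + 5·6062 + (0)·(-2875) + (-3)·(4290) = 136
  c_3 = (8)·(-2472) + 4·6062 + (0)·(-2875) + (-1)·(4290) = 182
  c_4 = (-5)·(-2472) + (-2)·(6062) + (0)·(-2875) + 0·4290 = 236
Writing each c_i in base p = 17:
  c_1 = 175 = 5·17^0 + 10·17^1
  c_2 = 136 = 0·17^0 + 8·17^1
  c_3 = 182 = 12·17^0 + 10·17^1
  c_4 = 236 = 15·17^0 + 13·17^1
p-restricted factor λ_0 = (5, 0, 12, 15)
p-restricted factor λ_1 = (10, 8, 10, 13)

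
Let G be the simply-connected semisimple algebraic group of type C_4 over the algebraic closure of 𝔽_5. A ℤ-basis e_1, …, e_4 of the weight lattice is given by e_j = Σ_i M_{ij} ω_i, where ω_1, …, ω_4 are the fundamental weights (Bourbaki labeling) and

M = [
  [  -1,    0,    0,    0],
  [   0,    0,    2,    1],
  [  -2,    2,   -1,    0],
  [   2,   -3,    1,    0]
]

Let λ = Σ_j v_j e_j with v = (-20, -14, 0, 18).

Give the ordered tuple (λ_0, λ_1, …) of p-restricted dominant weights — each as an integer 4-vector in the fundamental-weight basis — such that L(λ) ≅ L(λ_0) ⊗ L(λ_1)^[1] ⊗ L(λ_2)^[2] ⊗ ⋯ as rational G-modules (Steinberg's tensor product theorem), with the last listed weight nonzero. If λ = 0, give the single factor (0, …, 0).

((0, 3, 2, 2), (4, 3, 2, 0))

In the fundamental-weight basis, λ has coordinates c = M·v (v = (-20, -14, 0, 18)):
  c_1 = -1*-20 + 0*-14 + 0*0 + 0*18 = 20
  c_2 = 0*-20 + 0*-14 + 2*0 + 1*18 = 18
  c_3 = -2*-20 + 2*-14 + -1*0 + 0*18 = 12
  c_4 = 2*-20 + -3*-14 + 1*0 + 0*18 = 2
Base-5 expansion of each c_i:
  c_1 = 20 = 0·5^0 + 4·5^1
  c_2 = 18 = 3·5^0 + 3·5^1
  c_3 = 12 = 2·5^0 + 2·5^1
  c_4 = 2 = 2·5^0
p-restricted factor λ_0 = (0, 3, 2, 2)
p-restricted factor λ_1 = (4, 3, 2, 0)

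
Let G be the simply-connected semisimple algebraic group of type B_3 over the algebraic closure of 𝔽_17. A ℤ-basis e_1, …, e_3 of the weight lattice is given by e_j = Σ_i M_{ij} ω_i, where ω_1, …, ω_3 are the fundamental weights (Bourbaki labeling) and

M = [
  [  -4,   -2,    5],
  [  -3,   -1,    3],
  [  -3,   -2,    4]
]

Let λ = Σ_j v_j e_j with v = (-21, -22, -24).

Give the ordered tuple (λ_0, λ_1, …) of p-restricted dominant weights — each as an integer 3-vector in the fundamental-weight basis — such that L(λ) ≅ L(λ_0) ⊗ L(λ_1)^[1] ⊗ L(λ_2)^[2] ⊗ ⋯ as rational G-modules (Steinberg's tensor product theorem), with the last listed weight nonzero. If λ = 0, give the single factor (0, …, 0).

((8, 13, 11),)

Change of basis e → ω: c = M·v where v = (-21, -22, -24):
  c_1 = (-4)·(-21) + (-2)·(-22) + (5)·(-24) = 8
  c_2 = (-3)·(-21) + (-1)·(-22) + (3)·(-24) = 13
  c_3 = (-3)·(-21) + (-2)·(-22) + (4)·(-24) = 11
Base-17 expansion of each c_i:
  c_1 = 8 = 8·17^0
  c_2 = 13 = 13·17^0
  c_3 = 11 = 11·17^0
Factor λ_0 = (8, 13, 11)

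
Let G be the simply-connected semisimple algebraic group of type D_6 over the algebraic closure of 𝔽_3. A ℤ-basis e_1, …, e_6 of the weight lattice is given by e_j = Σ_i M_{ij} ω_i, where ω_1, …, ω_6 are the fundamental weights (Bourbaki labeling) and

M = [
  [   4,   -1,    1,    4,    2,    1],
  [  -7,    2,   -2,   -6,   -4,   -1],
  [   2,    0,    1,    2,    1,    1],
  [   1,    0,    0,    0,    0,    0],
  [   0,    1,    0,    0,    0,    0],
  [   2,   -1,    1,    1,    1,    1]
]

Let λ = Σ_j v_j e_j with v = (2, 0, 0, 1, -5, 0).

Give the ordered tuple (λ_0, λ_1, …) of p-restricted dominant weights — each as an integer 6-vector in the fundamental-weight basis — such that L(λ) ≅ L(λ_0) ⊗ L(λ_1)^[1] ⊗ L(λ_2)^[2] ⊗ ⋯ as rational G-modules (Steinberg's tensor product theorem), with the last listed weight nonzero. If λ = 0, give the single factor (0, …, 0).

Converting to the ω-basis (c_i = row i of M dotted with v = (2, 0, 0, 1, -5, 0)):
  c_1 = (4)·(2) + (-1)·(0) + (1)·(0) + (4)·(1) + (2)·(-5) + (1)·(0) = 2
  c_2 = (-7)·(2) + (2)·(0) + (-2)·(0) + (-6)·(1) + (-4)·(-5) + (-1)·(0) = 0
  c_3 = (2)·(2) + (0)·(0) + (1)·(0) + (2)·(1) + (1)·(-5) + (1)·(0) = 1
  c_4 = (1)·(2) + (0)·(0) + (0)·(0) + (0)·(1) + (0)·(-5) + (0)·(0) = 2
  c_5 = (0)·(2) + (1)·(0) + (0)·(0) + (0)·(1) + (0)·(-5) + (0)·(0) = 0
  c_6 = (2)·(2) + (-1)·(0) + (1)·(0) + (1)·(1) + (1)·(-5) + (1)·(0) = 0
p = 3; digits c_i = Σ_j d_{ij}·3^j, 0 ≤ d_{ij} < 3:
  c_1 = 2 = 2·3^0
  c_2 = 0
  c_3 = 1 = 1·3^0
  c_4 = 2 = 2·3^0
  c_5 = 0
  c_6 = 0
λ_0 = (2, 0, 1, 2, 0, 0)

((2, 0, 1, 2, 0, 0),)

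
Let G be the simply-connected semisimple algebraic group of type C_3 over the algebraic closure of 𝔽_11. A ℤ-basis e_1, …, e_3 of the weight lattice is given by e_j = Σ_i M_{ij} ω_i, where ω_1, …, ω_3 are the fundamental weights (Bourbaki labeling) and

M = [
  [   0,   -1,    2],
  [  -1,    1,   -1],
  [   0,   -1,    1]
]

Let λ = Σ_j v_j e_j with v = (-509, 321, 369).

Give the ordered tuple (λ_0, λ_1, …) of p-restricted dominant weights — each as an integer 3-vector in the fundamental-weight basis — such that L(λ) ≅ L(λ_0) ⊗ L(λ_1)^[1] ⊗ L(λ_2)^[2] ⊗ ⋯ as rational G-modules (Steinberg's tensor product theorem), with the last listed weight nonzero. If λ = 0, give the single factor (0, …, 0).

In the fundamental-weight basis, λ has coordinates c = M·v (v = (-509, 321, 369)):
  c_1 = (0)·(-509) + (-1)·(321) + (2)·(369) = 417
  c_2 = (-1)·(-509) + (1)·(321) + (-1)·(369) = 461
  c_3 = (0)·(-509) + (-1)·(321) + (1)·(369) = 48
Expand coordinatewise in base 11:
  c_1 = 417 = 10·11^0 + 4·11^1 + 3·11^2
  c_2 = 461 = 10·11^0 + 8·11^1 + 3·11^2
  c_3 = 48 = 4·11^0 + 4·11^1
λ_0 = (10, 10, 4)
λ_1 = (4, 8, 4)
λ_2 = (3, 3, 0)

((10, 10, 4), (4, 8, 4), (3, 3, 0))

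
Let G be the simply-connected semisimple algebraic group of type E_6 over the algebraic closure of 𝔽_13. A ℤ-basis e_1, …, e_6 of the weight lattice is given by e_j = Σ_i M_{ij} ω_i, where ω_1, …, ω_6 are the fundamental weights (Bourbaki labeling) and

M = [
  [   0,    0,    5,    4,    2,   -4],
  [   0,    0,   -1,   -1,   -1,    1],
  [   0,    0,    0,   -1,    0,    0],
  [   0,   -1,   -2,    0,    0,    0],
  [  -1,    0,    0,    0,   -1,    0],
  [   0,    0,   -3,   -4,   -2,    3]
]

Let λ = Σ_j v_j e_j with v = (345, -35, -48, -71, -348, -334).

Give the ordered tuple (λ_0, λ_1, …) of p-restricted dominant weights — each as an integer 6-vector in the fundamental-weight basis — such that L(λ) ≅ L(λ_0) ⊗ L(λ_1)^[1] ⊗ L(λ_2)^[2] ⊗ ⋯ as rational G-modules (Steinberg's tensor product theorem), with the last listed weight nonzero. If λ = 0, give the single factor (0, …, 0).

((12, 3, 6, 1, 3, 5), (8, 10, 5, 10, 0, 9))

Converting to the ω-basis (c_i = row i of M dotted with v = (345, -35, -48, -71, -348, -334)):
  c_1 = (0)·(345) + (0)·(-35) + (5)·(-48) + (4)·(-71) + (2)·(-348) + (-4)·(-334) = 116
  c_2 = (0)·(345) + (0)·(-35) + (-1)·(-48) + (-1)·(-71) + (-1)·(-348) + (1)·(-334) = 133
  c_3 = (0)·(345) + (0)·(-35) + (0)·(-48) + (-1)·(-71) + (0)·(-348) + (0)·(-334) = 71
  c_4 = (0)·(345) + (-1)·(-35) + (-2)·(-48) + (0)·(-71) + (0)·(-348) + (0)·(-334) = 131
  c_5 = (-1)·(345) + (0)·(-35) + (0)·(-48) + (0)·(-71) + (-1)·(-348) + (0)·(-334) = 3
  c_6 = (0)·(345) + (0)·(-35) + (-3)·(-48) + (-4)·(-71) + (-2)·(-348) + (3)·(-334) = 122
p = 13; digits c_i = Σ_j d_{ij}·13^j, 0 ≤ d_{ij} < 13:
  c_1 = 116 = 12·13^0 + 8·13^1
  c_2 = 133 = 3·13^0 + 10·13^1
  c_3 = 71 = 6·13^0 + 5·13^1
  c_4 = 131 = 1·13^0 + 10·13^1
  c_5 = 3 = 3·13^0
  c_6 = 122 = 5·13^0 + 9·13^1
Factor λ_0 = (12, 3, 6, 1, 3, 5)
Factor λ_1 = (8, 10, 5, 10, 0, 9)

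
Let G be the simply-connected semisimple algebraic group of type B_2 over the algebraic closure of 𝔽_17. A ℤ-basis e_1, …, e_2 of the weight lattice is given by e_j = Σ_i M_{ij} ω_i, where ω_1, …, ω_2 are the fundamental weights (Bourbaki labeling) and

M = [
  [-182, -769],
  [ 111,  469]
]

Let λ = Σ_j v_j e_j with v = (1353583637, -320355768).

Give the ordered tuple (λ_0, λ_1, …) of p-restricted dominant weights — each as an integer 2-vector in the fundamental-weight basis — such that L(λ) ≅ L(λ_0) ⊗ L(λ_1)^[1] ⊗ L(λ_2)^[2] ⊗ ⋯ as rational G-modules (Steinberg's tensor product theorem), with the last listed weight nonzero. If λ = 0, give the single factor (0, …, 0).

ω-coordinates c = M·v, v = (1353583637, -320355768):
  c_1 = (-182)·(1353583637) + (-769)·(-320355768) = 1363658
  c_2 = (111)·(1353583637) + (469)·(-320355768) = 928515
Base-17 expansion of each c_i:
  c_1 = 1363658 = 3·17^0 + 9·17^1 + 9·17^2 + 5·17^3 + 16·17^4
  c_2 = 928515 = 9·17^0 + 14·17^1 + 16·17^2 + 1·17^3 + 11·17^4
λ_0 = (3, 9)
λ_1 = (9, 14)
λ_2 = (9, 16)
λ_3 = (5, 1)
λ_4 = (16, 11)

((3, 9), (9, 14), (9, 16), (5, 1), (16, 11))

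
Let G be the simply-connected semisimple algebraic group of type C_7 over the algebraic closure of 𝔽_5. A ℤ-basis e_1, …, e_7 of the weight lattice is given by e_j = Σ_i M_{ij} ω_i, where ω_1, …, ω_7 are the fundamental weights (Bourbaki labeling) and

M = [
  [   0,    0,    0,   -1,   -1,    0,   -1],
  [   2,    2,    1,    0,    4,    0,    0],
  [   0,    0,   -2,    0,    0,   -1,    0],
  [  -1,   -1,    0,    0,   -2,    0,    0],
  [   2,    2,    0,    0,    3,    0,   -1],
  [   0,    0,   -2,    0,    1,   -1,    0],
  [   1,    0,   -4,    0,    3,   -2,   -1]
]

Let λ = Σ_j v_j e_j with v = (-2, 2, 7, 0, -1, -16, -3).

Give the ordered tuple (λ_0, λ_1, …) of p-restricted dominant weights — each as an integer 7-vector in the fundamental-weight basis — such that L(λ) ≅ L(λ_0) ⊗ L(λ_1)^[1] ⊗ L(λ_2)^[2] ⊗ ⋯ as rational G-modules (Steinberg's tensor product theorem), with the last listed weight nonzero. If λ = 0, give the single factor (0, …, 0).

Converting to the ω-basis (c_i = row i of M dotted with v = (-2, 2, 7, 0, -1, -16, -3)):
  c_1 = (0)·(-2) + (0)·(2) + (0)·(7) + (-1)·(0) + (-1)·(-1) + (0)·(-16) + (-1)·(-3) = 4
  c_2 = (2)·(-2) + (2)·(2) + (1)·(7) + (0)·(0) + (4)·(-1) + (0)·(-16) + (0)·(-3) = 3
  c_3 = (0)·(-2) + (0)·(2) + (-2)·(7) + (0)·(0) + (0)·(-1) + (-1)·(-16) + (0)·(-3) = 2
  c_4 = (-1)·(-2) + (-1)·(2) + (0)·(7) + (0)·(0) + (-2)·(-1) + (0)·(-16) + (0)·(-3) = 2
  c_5 = (2)·(-2) + (2)·(2) + (0)·(7) + (0)·(0) + (3)·(-1) + (0)·(-16) + (-1)·(-3) = 0
  c_6 = (0)·(-2) + (0)·(2) + (-2)·(7) + (0)·(0) + (1)·(-1) + (-1)·(-16) + (0)·(-3) = 1
  c_7 = (1)·(-2) + (0)·(2) + (-4)·(7) + (0)·(0) + (3)·(-1) + (-2)·(-16) + (-1)·(-3) = 2
Writing each c_i in base p = 5:
  c_1 = 4 = 4·5^0
  c_2 = 3 = 3·5^0
  c_3 = 2 = 2·5^0
  c_4 = 2 = 2·5^0
  c_5 = 0
  c_6 = 1 = 1·5^0
  c_7 = 2 = 2·5^0
Factor λ_0 = (4, 3, 2, 2, 0, 1, 2)

((4, 3, 2, 2, 0, 1, 2),)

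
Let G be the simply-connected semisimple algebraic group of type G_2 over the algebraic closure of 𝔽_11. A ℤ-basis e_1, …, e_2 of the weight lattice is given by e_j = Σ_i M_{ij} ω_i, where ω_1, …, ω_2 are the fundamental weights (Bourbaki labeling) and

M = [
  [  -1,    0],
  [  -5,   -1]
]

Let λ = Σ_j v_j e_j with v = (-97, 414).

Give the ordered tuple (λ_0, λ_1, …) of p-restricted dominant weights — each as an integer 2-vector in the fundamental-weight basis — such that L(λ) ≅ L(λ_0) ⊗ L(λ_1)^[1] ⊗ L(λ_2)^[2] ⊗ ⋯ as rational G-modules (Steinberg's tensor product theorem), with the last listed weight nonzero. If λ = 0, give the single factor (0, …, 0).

Compute c_i = Σ_j M_{ij} v_j with v = (-97, 414):
  c_1 = -1*-97 + 0*414 = 97
  c_2 = -5*-97 + -1*414 = 71
Base-11 expansion of each c_i:
  c_1 = 97 = 9·11^0 + 8·11^1
  c_2 = 71 = 5·11^0 + 6·11^1
p-restricted factor λ_0 = (9, 5)
p-restricted factor λ_1 = (8, 6)

((9, 5), (8, 6))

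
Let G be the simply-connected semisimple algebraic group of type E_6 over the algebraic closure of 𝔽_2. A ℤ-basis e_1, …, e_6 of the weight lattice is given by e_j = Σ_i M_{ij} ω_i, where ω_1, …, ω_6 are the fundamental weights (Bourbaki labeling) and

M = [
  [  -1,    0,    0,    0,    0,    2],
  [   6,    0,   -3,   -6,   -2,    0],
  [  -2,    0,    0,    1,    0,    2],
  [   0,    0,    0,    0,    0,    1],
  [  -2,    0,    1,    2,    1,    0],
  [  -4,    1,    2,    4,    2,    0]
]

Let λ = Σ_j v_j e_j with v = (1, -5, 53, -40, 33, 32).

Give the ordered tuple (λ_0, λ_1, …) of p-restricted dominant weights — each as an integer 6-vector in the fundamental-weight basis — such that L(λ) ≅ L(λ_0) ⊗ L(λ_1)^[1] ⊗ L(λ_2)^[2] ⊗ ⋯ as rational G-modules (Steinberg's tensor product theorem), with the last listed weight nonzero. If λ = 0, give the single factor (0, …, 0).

ω-coordinates c = M·v, v = (1, -5, 53, -40, 33, 32):
  c_1 = -1*1 + 0*-5 + 0*53 + 0*-40 + 0*33 + 2*32 = 63
  c_2 = 6*1 + 0*-5 + -3*53 + -6*-40 + -2*33 + 0*32 = 21
  c_3 = -2*1 + 0*-5 + 0*53 + 1*-40 + 0*33 + 2*32 = 22
  c_4 = 0*1 + 0*-5 + 0*53 + 0*-40 + 0*33 + 1*32 = 32
  c_5 = -2*1 + 0*-5 + 1*53 + 2*-40 + 1*33 + 0*32 = 4
  c_6 = -4*1 + 1*-5 + 2*53 + 4*-40 + 2*33 + 0*32 = 3
Base-2 expansion of each c_i:
  c_1 = 63 = 1·2^0 + 1·2^1 + 1·2^2 + 1·2^3 + 1·2^4 + 1·2^5
  c_2 = 21 = 1·2^0 + 0·2^1 + 1·2^2 + 0·2^3 + 1·2^4
  c_3 = 22 = 0·2^0 + 1·2^1 + 1·2^2 + 0·2^3 + 1·2^4
  c_4 = 32 = 0·2^0 + 0·2^1 + 0·2^2 + 0·2^3 + 0·2^4 + 1·2^5
  c_5 = 4 = 0·2^0 + 0·2^1 + 1·2^2
  c_6 = 3 = 1·2^0 + 1·2^1
Factor λ_0 = (1, 1, 0, 0, 0, 1)
Factor λ_1 = (1, 0, 1, 0, 0, 1)
Factor λ_2 = (1, 1, 1, 0, 1, 0)
Factor λ_3 = (1, 0, 0, 0, 0, 0)
Factor λ_4 = (1, 1, 1, 0, 0, 0)
Factor λ_5 = (1, 0, 0, 1, 0, 0)

((1, 1, 0, 0, 0, 1), (1, 0, 1, 0, 0, 1), (1, 1, 1, 0, 1, 0), (1, 0, 0, 0, 0, 0), (1, 1, 1, 0, 0, 0), (1, 0, 0, 1, 0, 0))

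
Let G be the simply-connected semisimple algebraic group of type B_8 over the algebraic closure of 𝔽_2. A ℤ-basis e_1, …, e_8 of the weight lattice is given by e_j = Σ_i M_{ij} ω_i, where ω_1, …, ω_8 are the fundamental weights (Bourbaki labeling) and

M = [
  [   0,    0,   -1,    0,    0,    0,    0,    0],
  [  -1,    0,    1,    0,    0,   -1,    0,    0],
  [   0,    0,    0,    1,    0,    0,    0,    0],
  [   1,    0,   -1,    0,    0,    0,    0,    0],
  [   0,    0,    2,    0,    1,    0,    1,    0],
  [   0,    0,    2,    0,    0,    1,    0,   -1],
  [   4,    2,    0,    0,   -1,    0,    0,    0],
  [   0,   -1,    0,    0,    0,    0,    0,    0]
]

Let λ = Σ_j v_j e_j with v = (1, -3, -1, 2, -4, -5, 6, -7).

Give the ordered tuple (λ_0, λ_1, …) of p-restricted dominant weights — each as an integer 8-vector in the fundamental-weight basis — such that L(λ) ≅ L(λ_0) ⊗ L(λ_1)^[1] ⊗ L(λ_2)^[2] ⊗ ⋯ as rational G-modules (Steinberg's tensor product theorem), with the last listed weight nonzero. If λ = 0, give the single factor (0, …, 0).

((1, 1, 0, 0, 0, 0, 0, 1), (0, 1, 1, 1, 0, 0, 1, 1))

Change of basis e → ω: c = M·v where v = (1, -3, -1, 2, -4, -5, 6, -7):
  c_1 = 0*1 + 0*-3 + -1*-1 + 0*2 + 0*-4 + 0*-5 + 0*6 + 0*-7 = 1
  c_2 = -1*1 + 0*-3 + 1*-1 + 0*2 + 0*-4 + -1*-5 + 0*6 + 0*-7 = 3
  c_3 = 0*1 + 0*-3 + 0*-1 + 1*2 + 0*-4 + 0*-5 + 0*6 + 0*-7 = 2
  c_4 = 1*1 + 0*-3 + -1*-1 + 0*2 + 0*-4 + 0*-5 + 0*6 + 0*-7 = 2
  c_5 = 0*1 + 0*-3 + 2*-1 + 0*2 + 1*-4 + 0*-5 + 1*6 + 0*-7 = 0
  c_6 = 0*1 + 0*-3 + 2*-1 + 0*2 + 0*-4 + 1*-5 + 0*6 + -1*-7 = 0
  c_7 = 4*1 + 2*-3 + 0*-1 + 0*2 + -1*-4 + 0*-5 + 0*6 + 0*-7 = 2
  c_8 = 0*1 + -1*-3 + 0*-1 + 0*2 + 0*-4 + 0*-5 + 0*6 + 0*-7 = 3
Base-2 expansion of each c_i:
  c_1 = 1 = 1·2^0
  c_2 = 3 = 1·2^0 + 1·2^1
  c_3 = 2 = 0·2^0 + 1·2^1
  c_4 = 2 = 0·2^0 + 1·2^1
  c_5 = 0
  c_6 = 0
  c_7 = 2 = 0·2^0 + 1·2^1
  c_8 = 3 = 1·2^0 + 1·2^1
p-restricted factor λ_0 = (1, 1, 0, 0, 0, 0, 0, 1)
p-restricted factor λ_1 = (0, 1, 1, 1, 0, 0, 1, 1)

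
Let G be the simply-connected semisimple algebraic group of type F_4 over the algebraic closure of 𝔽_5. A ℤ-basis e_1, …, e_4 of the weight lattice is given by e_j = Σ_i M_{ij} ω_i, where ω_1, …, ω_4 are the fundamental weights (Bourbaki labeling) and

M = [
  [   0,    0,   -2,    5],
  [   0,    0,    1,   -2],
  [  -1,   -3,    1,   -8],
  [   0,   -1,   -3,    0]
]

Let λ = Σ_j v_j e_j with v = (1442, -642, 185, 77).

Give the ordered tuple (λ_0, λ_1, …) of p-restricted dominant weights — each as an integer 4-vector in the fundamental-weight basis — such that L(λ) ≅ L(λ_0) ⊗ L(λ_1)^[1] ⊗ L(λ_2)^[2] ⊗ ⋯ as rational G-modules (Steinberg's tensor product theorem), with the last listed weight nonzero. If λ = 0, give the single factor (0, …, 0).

In the fundamental-weight basis, λ has coordinates c = M·v (v = (1442, -642, 185, 77)):
  c_1 = 0·1442 + (0)·(-642) + (-2)·(185) + 5·77 = 15
  c_2 = 0·1442 + (0)·(-642) + 1·185 + (-2)·(77) = 31
  c_3 = (-1)·(1442) + (-3)·(-642) + 1·185 + (-8)·(77) = 53
  c_4 = 0·1442 + (-1)·(-642) + (-3)·(185) + 0·77 = 87
Writing each c_i in base p = 5:
  c_1 = 15 = 0·5^0 + 3·5^1
  c_2 = 31 = 1·5^0 + 1·5^1 + 1·5^2
  c_3 = 53 = 3·5^0 + 0·5^1 + 2·5^2
  c_4 = 87 = 2·5^0 + 2·5^1 + 3·5^2
p-restricted factor λ_0 = (0, 1, 3, 2)
p-restricted factor λ_1 = (3, 1, 0, 2)
p-restricted factor λ_2 = (0, 1, 2, 3)

((0, 1, 3, 2), (3, 1, 0, 2), (0, 1, 2, 3))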